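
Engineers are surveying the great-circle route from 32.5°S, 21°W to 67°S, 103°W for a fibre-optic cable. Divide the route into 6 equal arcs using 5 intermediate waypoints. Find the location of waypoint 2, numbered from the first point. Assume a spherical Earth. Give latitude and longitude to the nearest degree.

The haversine formula gives a central angle δ ≈ 1.000 rad (57.3°) between the endpoints.
Interpolate at f = 2/6 with slerp weights a = sin((1−f)δ)/sin δ ≈ 0.735, b = sin(fδ)/sin δ ≈ 0.389.
p = a·p₁ + b·p₂ ≈ (0.544, -0.370, -0.753); φ = arcsin(p_z) ≈ -48.83°, λ = atan2(p_y, p_x) ≈ -34.21°.

≈ 49°S, 34°W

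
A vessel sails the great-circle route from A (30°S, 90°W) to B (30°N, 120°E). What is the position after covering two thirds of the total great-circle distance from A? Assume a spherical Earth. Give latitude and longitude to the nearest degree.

The haversine formula gives a central angle δ ≈ 2.689 rad (154.1°) between the endpoints.
Interpolate at f = 2/3 with slerp weights a = sin((1−f)δ)/sin δ ≈ 1.788, b = sin(fδ)/sin δ ≈ 2.233.
p = a·p₁ + b·p₂ ≈ (-0.967, 0.126, 0.222); φ = arcsin(p_z) ≈ 12.85°, λ = atan2(p_y, p_x) ≈ 172.57°.

≈ (13°N, 173°E)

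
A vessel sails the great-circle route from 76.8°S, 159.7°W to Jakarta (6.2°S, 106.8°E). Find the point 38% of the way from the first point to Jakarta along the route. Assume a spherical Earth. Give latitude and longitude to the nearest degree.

≈ 57°S, 126°E

Write both endpoints as unit vectors p₁, p₂ with components (cos φ cos λ, cos φ sin λ, sin φ).
The central angle between the endpoints is δ = arccos(p₁·p₂) ≈ 1.479 rad (84.8°).
Interpolate at f = 0.38 with slerp weights a = sin((1−f)δ)/sin δ ≈ 0.797, b = sin(fδ)/sin δ ≈ 0.535.
p = a·p₁ + b·p₂ ≈ (-0.325, 0.446, -0.834); φ = arcsin(p_z) ≈ -56.51°, λ = atan2(p_y, p_x) ≈ 126.03°.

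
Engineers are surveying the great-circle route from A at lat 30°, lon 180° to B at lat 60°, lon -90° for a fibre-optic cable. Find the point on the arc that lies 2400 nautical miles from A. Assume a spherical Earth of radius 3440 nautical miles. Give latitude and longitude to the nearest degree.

From cos δ = sin φ₁ sin φ₂ + cos φ₁ cos φ₂ cos Δλ, the central angle is δ ≈ 1.123 rad (64.3°). The total great-circle distance is δ·R ≈ 1.123 × 3440 ≈ 3863 nmi, so the target fraction is f = 2400/3863 ≈ 0.621.
Interpolate at f ≈ 0.621 with slerp weights a = sin((1−f)δ)/sin δ ≈ 0.458, b = sin(fδ)/sin δ ≈ 0.713.
p = a·p₁ + b·p₂ ≈ (-0.396, -0.356, 0.846); φ = arcsin(p_z) ≈ 57.79°, λ = atan2(p_y, p_x) ≈ -138.04°.

≈ lat 58°, lon -138°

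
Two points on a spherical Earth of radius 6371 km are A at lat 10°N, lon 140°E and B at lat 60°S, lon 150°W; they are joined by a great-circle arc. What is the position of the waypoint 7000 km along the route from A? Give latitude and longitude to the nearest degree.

Convert each endpoint to a unit vector on the sphere (x = cos φ cos λ, y = cos φ sin λ, z = sin φ).
The central angle between the endpoints is δ = arccos(p₁·p₂) ≈ 1.553 rad (89.0°). The total great-circle distance is δ·R ≈ 1.553 × 6371 ≈ 9893 km, so the target fraction is f = 7000/9893 ≈ 0.708.
Interpolate at f ≈ 0.708 with slerp weights a = sin((1−f)δ)/sin δ ≈ 0.439, b = sin(fδ)/sin δ ≈ 0.891.
p = a·p₁ + b·p₂ ≈ (-0.717, 0.055, -0.695); φ = arcsin(p_z) ≈ -44.05°, λ = atan2(p_y, p_x) ≈ 175.61°.

≈ lat 44°S, lon 176°E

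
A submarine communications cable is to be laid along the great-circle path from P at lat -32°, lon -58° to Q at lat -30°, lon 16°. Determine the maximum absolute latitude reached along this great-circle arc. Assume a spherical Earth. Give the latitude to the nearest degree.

≈ -37°

The great circle lies in the plane with unit normal n̂ = (p₁ × p₂)/|p₁ × p₂|.
Here n̂_z ≈ +0.799; the vertex latitude is φ_max = arccos|n̂_z| ≈ 37.0°.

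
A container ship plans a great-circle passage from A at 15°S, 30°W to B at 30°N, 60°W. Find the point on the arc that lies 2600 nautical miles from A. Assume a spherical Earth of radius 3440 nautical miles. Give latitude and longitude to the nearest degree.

From cos δ = sin φ₁ sin φ₂ + cos φ₁ cos φ₂ cos Δλ, the central angle is δ ≈ 0.933 rad (53.5°). The total great-circle distance is δ·R ≈ 0.933 × 3440 ≈ 3211 nmi, so the target fraction is f = 2600/3211 ≈ 0.810.
Interpolate at f ≈ 0.810 with slerp weights a = sin((1−f)δ)/sin δ ≈ 0.220, b = sin(fδ)/sin δ ≈ 0.853.
p = a·p₁ + b·p₂ ≈ (0.553, -0.746, 0.370); φ = arcsin(p_z) ≈ 21.70°, λ = atan2(p_y, p_x) ≈ -53.44°.

≈ 22°N, 53°W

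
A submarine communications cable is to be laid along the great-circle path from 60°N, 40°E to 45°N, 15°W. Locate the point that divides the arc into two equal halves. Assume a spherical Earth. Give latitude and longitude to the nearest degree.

Convert each endpoint to a unit vector on the sphere (x = cos φ cos λ, y = cos φ sin λ, z = sin φ).
The central angle between the endpoints is δ = arccos(p₁·p₂) ≈ 0.618 rad (35.4°).
Interpolate at f = 1/2 with slerp weights a = sin((1−f)δ)/sin δ ≈ 0.525, b = sin(fδ)/sin δ ≈ 0.525.
p = a·p₁ + b·p₂ ≈ (0.559, 0.073, 0.826); φ = arcsin(p_z) ≈ 55.65°, λ = atan2(p_y, p_x) ≈ 7.40°.

≈ 56°N, 7°E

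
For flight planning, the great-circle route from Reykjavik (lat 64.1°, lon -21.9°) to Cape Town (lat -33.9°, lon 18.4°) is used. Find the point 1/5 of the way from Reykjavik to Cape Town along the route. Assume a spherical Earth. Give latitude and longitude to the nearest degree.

≈ lat 46°, lon -6°

The haversine formula gives a central angle δ ≈ 1.798 rad (103.0°) between the endpoints.
Interpolate at f = 1/5 with slerp weights a = sin((1−f)δ)/sin δ ≈ 1.017, b = sin(fδ)/sin δ ≈ 0.361.
p = a·p₁ + b·p₂ ≈ (0.697, -0.071, 0.714); φ = arcsin(p_z) ≈ 45.54°, λ = atan2(p_y, p_x) ≈ -5.83°.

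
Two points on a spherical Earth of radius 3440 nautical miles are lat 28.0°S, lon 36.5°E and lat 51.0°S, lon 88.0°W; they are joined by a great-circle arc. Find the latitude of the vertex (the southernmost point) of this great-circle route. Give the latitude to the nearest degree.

≈ 63°S

The great circle lies in the plane with unit normal n̂ = (p₁ × p₂)/|p₁ × p₂|.
Here n̂_z ≈ -0.459; the vertex latitude is φ_max = arccos|n̂_z| ≈ 62.7°.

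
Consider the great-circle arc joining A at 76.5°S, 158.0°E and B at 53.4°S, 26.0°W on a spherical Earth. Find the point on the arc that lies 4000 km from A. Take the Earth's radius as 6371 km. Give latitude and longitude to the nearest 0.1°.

≈ 67.5°S, 26.8°W

The haversine formula gives a central angle δ ≈ 0.874 rad (50.1°) between the endpoints. The total great-circle distance is δ·R ≈ 0.874 × 6371 ≈ 5568 km, so the target fraction is f = 4000/5568 ≈ 0.718.
Interpolate at f ≈ 0.718 with slerp weights a = sin((1−f)δ)/sin δ ≈ 0.318, b = sin(fδ)/sin δ ≈ 0.766.
p = a·p₁ + b·p₂ ≈ (0.342, -0.172, -0.924); φ = arcsin(p_z) ≈ -67.50°, λ = atan2(p_y, p_x) ≈ -26.77°.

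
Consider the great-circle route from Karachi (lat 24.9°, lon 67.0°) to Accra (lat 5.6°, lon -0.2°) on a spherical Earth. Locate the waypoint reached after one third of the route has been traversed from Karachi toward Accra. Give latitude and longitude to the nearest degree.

From cos δ = sin φ₁ sin φ₂ + cos φ₁ cos φ₂ cos Δλ, the central angle is δ ≈ 1.169 rad (67.0°).
Interpolate at f = 1/3 with slerp weights a = sin((1−f)δ)/sin δ ≈ 0.764, b = sin(fδ)/sin δ ≈ 0.413.
p = a·p₁ + b·p₂ ≈ (0.681, 0.636, 0.362); φ = arcsin(p_z) ≈ 21.21°, λ = atan2(p_y, p_x) ≈ 43.03°.

≈ lat 21°, lon 43°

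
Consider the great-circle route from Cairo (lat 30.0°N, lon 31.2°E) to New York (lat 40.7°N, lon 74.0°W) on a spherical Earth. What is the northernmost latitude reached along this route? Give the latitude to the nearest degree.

≈ 50°N

The great circle lies in the plane with unit normal n̂ = (p₁ × p₂)/|p₁ × p₂|.
Here n̂_z ≈ -0.641; the vertex latitude is φ_max = arccos|n̂_z| ≈ 50.1°.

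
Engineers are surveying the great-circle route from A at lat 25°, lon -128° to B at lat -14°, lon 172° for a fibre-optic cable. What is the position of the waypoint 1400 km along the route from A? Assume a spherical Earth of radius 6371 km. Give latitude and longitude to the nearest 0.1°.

Convert each endpoint to a unit vector on the sphere (x = cos φ cos λ, y = cos φ sin λ, z = sin φ).
The central angle between the endpoints is δ = arccos(p₁·p₂) ≈ 1.227 rad (70.3°). The total great-circle distance is δ·R ≈ 1.227 × 6371 ≈ 7815 km, so the target fraction is f = 1400/7815 ≈ 0.179.
Interpolate at f ≈ 0.179 with slerp weights a = sin((1−f)δ)/sin δ ≈ 0.898, b = sin(fδ)/sin δ ≈ 0.232.
p = a·p₁ + b·p₂ ≈ (-0.723, -0.610, 0.323); φ = arcsin(p_z) ≈ 18.87°, λ = atan2(p_y, p_x) ≈ -139.87°.

≈ lat 18.9°, lon -139.9°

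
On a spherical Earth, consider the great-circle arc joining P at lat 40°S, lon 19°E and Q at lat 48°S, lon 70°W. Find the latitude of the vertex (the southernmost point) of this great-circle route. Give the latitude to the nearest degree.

≈ 54°S

The great circle lies in the plane with unit normal n̂ = (p₁ × p₂)/|p₁ × p₂|.
Here n̂_z ≈ -0.587; the vertex latitude is φ_max = arccos|n̂_z| ≈ 54.1°.
Check via Clairaut: cos φ_max = |cos φ₁| · sin C = cos(40.0°)·sin(130.0°) ≈ 0.587, again giving ≈ 54.1°.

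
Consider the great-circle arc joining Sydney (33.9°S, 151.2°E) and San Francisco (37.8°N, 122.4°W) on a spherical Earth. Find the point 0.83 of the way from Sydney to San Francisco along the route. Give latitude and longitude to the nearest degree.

Convert each endpoint to a unit vector on the sphere (x = cos φ cos λ, y = cos φ sin λ, z = sin φ).
The central angle between the endpoints is δ = arccos(p₁·p₂) ≈ 1.876 rad (107.5°).
Interpolate at f = 0.83 with slerp weights a = sin((1−f)δ)/sin δ ≈ 0.329, b = sin(fδ)/sin δ ≈ 1.048.
p = a·p₁ + b·p₂ ≈ (-0.683, -0.568, 0.459); φ = arcsin(p_z) ≈ 27.34°, λ = atan2(p_y, p_x) ≈ -140.25°.

≈ 27°N, 140°W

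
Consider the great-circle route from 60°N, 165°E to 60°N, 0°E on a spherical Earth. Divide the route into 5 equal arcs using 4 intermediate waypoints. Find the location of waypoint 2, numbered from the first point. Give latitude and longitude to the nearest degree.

The haversine formula gives a central angle δ ≈ 1.037 rad (59.4°) between the endpoints.
Interpolate at f = 2/5 with slerp weights a = sin((1−f)δ)/sin δ ≈ 0.677, b = sin(fδ)/sin δ ≈ 0.468.
p = a·p₁ + b·p₂ ≈ (-0.093, 0.088, 0.992); φ = arcsin(p_z) ≈ 82.66°, λ = atan2(p_y, p_x) ≈ 136.68°.

≈ 83°N, 137°E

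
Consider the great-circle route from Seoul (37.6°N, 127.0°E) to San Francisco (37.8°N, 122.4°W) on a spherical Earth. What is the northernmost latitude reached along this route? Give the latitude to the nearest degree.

≈ 54°N

The great circle lies in the plane with unit normal n̂ = (p₁ × p₂)/|p₁ × p₂|.
Here n̂_z ≈ +0.593; the vertex latitude is φ_max = arccos|n̂_z| ≈ 53.6°.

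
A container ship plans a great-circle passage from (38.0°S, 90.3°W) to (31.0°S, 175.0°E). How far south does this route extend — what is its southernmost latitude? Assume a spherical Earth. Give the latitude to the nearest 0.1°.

≈ 45.8°S

The great circle lies in the plane with unit normal n̂ = (p₁ × p₂)/|p₁ × p₂|.
Here n̂_z ≈ -0.698; the vertex latitude is φ_max = arccos|n̂_z| ≈ 45.8°.
Check via Clairaut: cos φ_max = |cos φ₁| · sin C = cos(38.0°)·sin(117.7°) ≈ 0.698, again giving ≈ 45.8°.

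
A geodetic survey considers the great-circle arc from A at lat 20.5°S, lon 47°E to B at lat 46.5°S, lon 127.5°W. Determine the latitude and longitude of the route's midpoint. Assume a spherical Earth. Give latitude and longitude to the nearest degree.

Write both endpoints as unit vectors p₁, p₂ with components (cos φ cos λ, cos φ sin λ, sin φ).
The central angle between the endpoints is δ = arccos(p₁·p₂) ≈ 1.969 rad (112.8°).
Interpolate at f = 1/2 with slerp weights a = sin((1−f)δ)/sin δ ≈ 0.904, b = sin(fδ)/sin δ ≈ 0.904.
p = a·p₁ + b·p₂ ≈ (0.199, 0.126, -0.972); φ = arcsin(p_z) ≈ -76.41°, λ = atan2(p_y, p_x) ≈ 32.30°.

≈ lat 76°S, lon 32°E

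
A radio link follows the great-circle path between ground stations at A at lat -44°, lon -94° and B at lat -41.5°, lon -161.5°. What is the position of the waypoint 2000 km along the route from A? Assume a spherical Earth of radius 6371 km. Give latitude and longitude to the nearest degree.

From cos δ = sin φ₁ sin φ₂ + cos φ₁ cos φ₂ cos Δλ, the central angle is δ ≈ 0.841 rad (48.2°). The total great-circle distance is δ·R ≈ 0.841 × 6371 ≈ 5360 km, so the target fraction is f = 2000/5360 ≈ 0.373.
Interpolate at f ≈ 0.373 with slerp weights a = sin((1−f)δ)/sin δ ≈ 0.675, b = sin(fδ)/sin δ ≈ 0.414.
p = a·p₁ + b·p₂ ≈ (-0.328, -0.583, -0.743); φ = arcsin(p_z) ≈ -48.02°, λ = atan2(p_y, p_x) ≈ -119.37°.

≈ lat -48°, lon -119°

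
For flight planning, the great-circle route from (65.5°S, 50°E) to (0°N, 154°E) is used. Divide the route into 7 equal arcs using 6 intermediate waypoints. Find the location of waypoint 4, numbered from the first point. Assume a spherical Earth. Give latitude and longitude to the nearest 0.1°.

Write both endpoints as unit vectors p₁, p₂ with components (cos φ cos λ, cos φ sin λ, sin φ).
The central angle between the endpoints is δ = arccos(p₁·p₂) ≈ 1.671 rad (95.8°).
Interpolate at f = 4/7 with slerp weights a = sin((1−f)δ)/sin δ ≈ 0.660, b = sin(fδ)/sin δ ≈ 0.820.
p = a·p₁ + b·p₂ ≈ (-0.562, 0.569, -0.600); φ = arcsin(p_z) ≈ -36.90°, λ = atan2(p_y, p_x) ≈ 134.61°.

≈ (36.9°S, 134.6°E)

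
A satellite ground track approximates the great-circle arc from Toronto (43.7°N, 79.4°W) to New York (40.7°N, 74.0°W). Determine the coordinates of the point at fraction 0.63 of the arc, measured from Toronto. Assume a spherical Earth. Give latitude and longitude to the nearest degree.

From cos δ = sin φ₁ sin φ₂ + cos φ₁ cos φ₂ cos Δλ, the central angle is δ ≈ 0.087 rad (5.0°).
Interpolate at f = 0.63 with slerp weights a = sin((1−f)δ)/sin δ ≈ 0.370, b = sin(fδ)/sin δ ≈ 0.630.
p = a·p₁ + b·p₂ ≈ (0.181, -0.723, 0.667); φ = arcsin(p_z) ≈ 41.84°, λ = atan2(p_y, p_x) ≈ -75.94°.

≈ 42°N, 76°W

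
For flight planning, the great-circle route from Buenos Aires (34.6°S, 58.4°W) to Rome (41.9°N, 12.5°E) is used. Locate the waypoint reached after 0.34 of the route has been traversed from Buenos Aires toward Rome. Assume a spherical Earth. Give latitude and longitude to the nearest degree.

Write both endpoints as unit vectors p₁, p₂ with components (cos φ cos λ, cos φ sin λ, sin φ).
The central angle between the endpoints is δ = arccos(p₁·p₂) ≈ 1.751 rad (100.3°).
Interpolate at f = 0.34 with slerp weights a = sin((1−f)δ)/sin δ ≈ 0.930, b = sin(fδ)/sin δ ≈ 0.570.
p = a·p₁ + b·p₂ ≈ (0.815, -0.560, -0.147); φ = arcsin(p_z) ≈ -8.48°, λ = atan2(p_y, p_x) ≈ -34.50°.

≈ 8°S, 34°W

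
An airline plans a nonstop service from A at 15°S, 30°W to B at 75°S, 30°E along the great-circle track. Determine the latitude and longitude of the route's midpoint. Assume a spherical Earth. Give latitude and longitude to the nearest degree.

Write both endpoints as unit vectors p₁, p₂ with components (cos φ cos λ, cos φ sin λ, sin φ).
The central angle between the endpoints is δ = arccos(p₁·p₂) ≈ 1.186 rad (68.0°).
Interpolate at f = 1/2 with slerp weights a = sin((1−f)δ)/sin δ ≈ 0.603, b = sin(fδ)/sin δ ≈ 0.603.
p = a·p₁ + b·p₂ ≈ (0.640, -0.213, -0.739); φ = arcsin(p_z) ≈ -47.61°, λ = atan2(p_y, p_x) ≈ -18.43°.

≈ 48°S, 18°W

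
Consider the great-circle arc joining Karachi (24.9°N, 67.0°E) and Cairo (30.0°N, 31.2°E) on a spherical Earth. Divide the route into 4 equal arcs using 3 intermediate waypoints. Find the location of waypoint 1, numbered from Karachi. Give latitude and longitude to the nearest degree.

Write both endpoints as unit vectors p₁, p₂ with components (cos φ cos λ, cos φ sin λ, sin φ).
The central angle between the endpoints is δ = arccos(p₁·p₂) ≈ 0.559 rad (32.0°).
Interpolate at f = 1/4 with slerp weights a = sin((1−f)δ)/sin δ ≈ 0.768, b = sin(fδ)/sin δ ≈ 0.263.
p = a·p₁ + b·p₂ ≈ (0.467, 0.759, 0.455); φ = arcsin(p_z) ≈ 27.03°, λ = atan2(p_y, p_x) ≈ 58.41°.

≈ 27°N, 58°E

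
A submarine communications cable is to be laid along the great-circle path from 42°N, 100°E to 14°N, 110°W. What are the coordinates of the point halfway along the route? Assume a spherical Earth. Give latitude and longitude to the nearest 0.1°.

From cos δ = sin φ₁ sin φ₂ + cos φ₁ cos φ₂ cos Δλ, the central angle is δ ≈ 2.052 rad (117.6°).
Interpolate at f = 1/2 with slerp weights a = sin((1−f)δ)/sin δ ≈ 0.965, b = sin(fδ)/sin δ ≈ 0.965.
p = a·p₁ + b·p₂ ≈ (-0.445, -0.174, 0.879); φ = arcsin(p_z) ≈ 61.49°, λ = atan2(p_y, p_x) ≈ -158.68°.

≈ 61.5°N, 158.7°W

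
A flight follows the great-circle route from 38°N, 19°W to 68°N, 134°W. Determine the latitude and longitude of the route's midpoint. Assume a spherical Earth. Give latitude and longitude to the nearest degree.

Write both endpoints as unit vectors p₁, p₂ with components (cos φ cos λ, cos φ sin λ, sin φ).
The central angle between the endpoints is δ = arccos(p₁·p₂) ≈ 1.108 rad (63.5°).
Interpolate at f = 1/2 with slerp weights a = sin((1−f)δ)/sin δ ≈ 0.588, b = sin(fδ)/sin δ ≈ 0.588.
p = a·p₁ + b·p₂ ≈ (0.285, -0.309, 0.907); φ = arcsin(p_z) ≈ 65.12°, λ = atan2(p_y, p_x) ≈ -47.33°.

≈ 65°N, 47°W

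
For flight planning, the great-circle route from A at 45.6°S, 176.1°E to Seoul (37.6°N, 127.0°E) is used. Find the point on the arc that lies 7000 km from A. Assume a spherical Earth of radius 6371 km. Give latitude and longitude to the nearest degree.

≈ 10°N, 143°E

The haversine formula gives a central angle δ ≈ 1.644 rad (94.2°) between the endpoints. The total great-circle distance is δ·R ≈ 1.644 × 6371 ≈ 10473 km, so the target fraction is f = 7000/10473 ≈ 0.668.
Interpolate at f ≈ 0.668 with slerp weights a = sin((1−f)δ)/sin δ ≈ 0.520, b = sin(fδ)/sin δ ≈ 0.893.
p = a·p₁ + b·p₂ ≈ (-0.789, 0.590, 0.173); φ = arcsin(p_z) ≈ 9.99°, λ = atan2(p_y, p_x) ≈ 143.21°.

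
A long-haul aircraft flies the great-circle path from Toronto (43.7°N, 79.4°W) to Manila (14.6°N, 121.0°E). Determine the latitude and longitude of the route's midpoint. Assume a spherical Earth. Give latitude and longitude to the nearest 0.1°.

≈ 67.8°N, 162.0°E

Write both endpoints as unit vectors p₁, p₂ with components (cos φ cos λ, cos φ sin λ, sin φ).
The central angle between the endpoints is δ = arccos(p₁·p₂) ≈ 2.073 rad (118.8°).
Interpolate at f = 1/2 with slerp weights a = sin((1−f)δ)/sin δ ≈ 0.982, b = sin(fδ)/sin δ ≈ 0.982.
p = a·p₁ + b·p₂ ≈ (-0.359, 0.117, 0.926); φ = arcsin(p_z) ≈ 67.83°, λ = atan2(p_y, p_x) ≈ 161.98°.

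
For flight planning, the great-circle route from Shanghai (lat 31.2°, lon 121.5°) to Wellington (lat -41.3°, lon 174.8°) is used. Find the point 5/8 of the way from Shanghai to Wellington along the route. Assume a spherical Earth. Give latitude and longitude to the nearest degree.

The haversine formula gives a central angle δ ≈ 1.529 rad (87.6°) between the endpoints.
Interpolate at f = 5/8 with slerp weights a = sin((1−f)δ)/sin δ ≈ 0.543, b = sin(fδ)/sin δ ≈ 0.817.
p = a·p₁ + b·p₂ ≈ (-0.854, 0.452, -0.258); φ = arcsin(p_z) ≈ -14.96°, λ = atan2(p_y, p_x) ≈ 152.13°.

≈ lat -15°, lon 152°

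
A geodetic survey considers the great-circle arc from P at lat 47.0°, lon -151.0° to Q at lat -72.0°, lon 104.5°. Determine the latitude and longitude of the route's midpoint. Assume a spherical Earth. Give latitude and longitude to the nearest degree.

The haversine formula gives a central angle δ ≈ 2.416 rad (138.4°) between the endpoints.
Interpolate at f = 1/2 with slerp weights a = sin((1−f)δ)/sin δ ≈ 1.410, b = sin(fδ)/sin δ ≈ 1.410.
p = a·p₁ + b·p₂ ≈ (-0.950, -0.044, -0.310); φ = arcsin(p_z) ≈ -18.04°, λ = atan2(p_y, p_x) ≈ -177.33°.

≈ lat -18°, lon -177°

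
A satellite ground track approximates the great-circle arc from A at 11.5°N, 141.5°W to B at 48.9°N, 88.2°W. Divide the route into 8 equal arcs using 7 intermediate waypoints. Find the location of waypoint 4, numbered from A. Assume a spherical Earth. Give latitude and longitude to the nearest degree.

Write both endpoints as unit vectors p₁, p₂ with components (cos φ cos λ, cos φ sin λ, sin φ).
The central angle between the endpoints is δ = arccos(p₁·p₂) ≈ 1.006 rad (57.6°).
Interpolate at f = 4/8 with slerp weights a = sin((1−f)δ)/sin δ ≈ 0.571, b = sin(fδ)/sin δ ≈ 0.571.
p = a·p₁ + b·p₂ ≈ (-0.426, -0.723, 0.544); φ = arcsin(p_z) ≈ 32.94°, λ = atan2(p_y, p_x) ≈ -120.50°.

≈ 33°N, 120°W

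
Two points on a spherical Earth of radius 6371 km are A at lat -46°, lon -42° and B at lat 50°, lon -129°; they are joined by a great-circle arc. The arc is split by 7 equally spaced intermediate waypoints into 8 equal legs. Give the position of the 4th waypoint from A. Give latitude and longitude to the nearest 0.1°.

≈ lat 2.8°, lon -83.4°

Write both endpoints as unit vectors p₁, p₂ with components (cos φ cos λ, cos φ sin λ, sin φ).
The central angle between the endpoints is δ = arccos(p₁·p₂) ≈ 2.127 rad (121.8°).
Interpolate at f = 4/8 with slerp weights a = sin((1−f)δ)/sin δ ≈ 1.029, b = sin(fδ)/sin δ ≈ 1.029.
p = a·p₁ + b·p₂ ≈ (0.115, -0.992, 0.048); φ = arcsin(p_z) ≈ 2.75°, λ = atan2(p_y, p_x) ≈ -83.39°.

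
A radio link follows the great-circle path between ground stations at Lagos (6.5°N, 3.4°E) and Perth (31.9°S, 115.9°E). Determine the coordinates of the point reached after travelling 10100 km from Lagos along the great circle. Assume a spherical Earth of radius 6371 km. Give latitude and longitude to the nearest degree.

≈ 32°S, 90°E

Convert each endpoint to a unit vector on the sphere (x = cos φ cos λ, y = cos φ sin λ, z = sin φ).
The central angle between the endpoints is δ = arccos(p₁·p₂) ≈ 1.963 rad (112.5°). The total great-circle distance is δ·R ≈ 1.963 × 6371 ≈ 12509 km, so the target fraction is f = 10100/12509 ≈ 0.807.
Interpolate at f ≈ 0.807 with slerp weights a = sin((1−f)δ)/sin δ ≈ 0.400, b = sin(fδ)/sin δ ≈ 1.082.
p = a·p₁ + b·p₂ ≈ (-0.005, 0.850, -0.527); φ = arcsin(p_z) ≈ -31.78°, λ = atan2(p_y, p_x) ≈ 90.34°.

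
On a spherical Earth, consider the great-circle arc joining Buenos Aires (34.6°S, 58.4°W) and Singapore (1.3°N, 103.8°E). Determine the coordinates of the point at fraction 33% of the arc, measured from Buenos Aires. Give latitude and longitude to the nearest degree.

From cos δ = sin φ₁ sin φ₂ + cos φ₁ cos φ₂ cos Δλ, the central angle is δ ≈ 2.492 rad (142.8°).
Interpolate at f = 0.33 with slerp weights a = sin((1−f)δ)/sin δ ≈ 1.645, b = sin(fδ)/sin δ ≈ 1.212.
p = a·p₁ + b·p₂ ≈ (0.421, 0.023, -0.907); φ = arcsin(p_z) ≈ -65.08°, λ = atan2(p_y, p_x) ≈ 3.10°.

≈ 65°S, 3°E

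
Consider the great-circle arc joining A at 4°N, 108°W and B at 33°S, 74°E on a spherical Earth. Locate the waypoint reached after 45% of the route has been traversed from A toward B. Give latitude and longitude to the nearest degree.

The haversine formula gives a central angle δ ≈ 2.634 rad (150.9°) between the endpoints.
Interpolate at f = 0.45 with slerp weights a = sin((1−f)δ)/sin δ ≈ 2.043, b = sin(fδ)/sin δ ≈ 1.908.
p = a·p₁ + b·p₂ ≈ (-0.189, -0.401, -0.897); φ = arcsin(p_z) ≈ -63.70°, λ = atan2(p_y, p_x) ≈ -115.24°.

≈ 64°S, 115°W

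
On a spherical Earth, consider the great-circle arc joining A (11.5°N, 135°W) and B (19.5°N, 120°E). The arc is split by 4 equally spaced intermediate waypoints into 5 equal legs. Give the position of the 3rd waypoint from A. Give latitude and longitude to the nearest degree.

From cos δ = sin φ₁ sin φ₂ + cos φ₁ cos φ₂ cos Δλ, the central angle is δ ≈ 1.744 rad (99.9°).
Interpolate at f = 3/5 with slerp weights a = sin((1−f)δ)/sin δ ≈ 0.652, b = sin(fδ)/sin δ ≈ 0.879.
p = a·p₁ + b·p₂ ≈ (-0.866, 0.266, 0.423); φ = arcsin(p_z) ≈ 25.05°, λ = atan2(p_y, p_x) ≈ 162.96°.

≈ (25°N, 163°E)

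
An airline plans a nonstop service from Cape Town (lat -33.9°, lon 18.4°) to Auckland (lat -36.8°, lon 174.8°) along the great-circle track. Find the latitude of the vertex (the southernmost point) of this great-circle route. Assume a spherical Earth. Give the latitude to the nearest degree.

The great circle lies in the plane with unit normal n̂ = (p₁ × p₂)/|p₁ × p₂|.
Here n̂_z ≈ +0.277; the vertex latitude is φ_max = arccos|n̂_z| ≈ 73.9°.
Check via Clairaut: cos φ_max = |cos φ₁| · sin C = cos(33.9°)·sin(160.5°) ≈ 0.277, again giving ≈ 73.9°.

≈ -74°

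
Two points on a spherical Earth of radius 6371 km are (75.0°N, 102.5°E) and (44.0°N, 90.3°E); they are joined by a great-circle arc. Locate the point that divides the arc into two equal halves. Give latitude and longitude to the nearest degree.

The haversine formula gives a central angle δ ≈ 0.549 rad (31.5°) between the endpoints.
Interpolate at f = 1/2 with slerp weights a = sin((1−f)δ)/sin δ ≈ 0.519, b = sin(fδ)/sin δ ≈ 0.519.
p = a·p₁ + b·p₂ ≈ (-0.031, 0.505, 0.863); φ = arcsin(p_z) ≈ 59.61°, λ = atan2(p_y, p_x) ≈ 93.52°.

≈ (60°N, 94°E)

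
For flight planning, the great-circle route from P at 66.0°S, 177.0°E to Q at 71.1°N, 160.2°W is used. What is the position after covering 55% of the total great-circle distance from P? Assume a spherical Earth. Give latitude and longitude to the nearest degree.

The haversine formula gives a central angle δ ≈ 2.408 rad (138.0°) between the endpoints.
Interpolate at f = 0.55 with slerp weights a = sin((1−f)δ)/sin δ ≈ 1.320, b = sin(fδ)/sin δ ≈ 1.449.
p = a·p₁ + b·p₂ ≈ (-0.978, -0.131, 0.165); φ = arcsin(p_z) ≈ 9.48°, λ = atan2(p_y, p_x) ≈ -172.38°.

≈ 9°N, 172°W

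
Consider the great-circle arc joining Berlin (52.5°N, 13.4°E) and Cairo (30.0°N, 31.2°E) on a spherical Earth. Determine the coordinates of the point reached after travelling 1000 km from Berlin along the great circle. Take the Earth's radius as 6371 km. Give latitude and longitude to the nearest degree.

≈ (45°N, 21°E)

Convert each endpoint to a unit vector on the sphere (x = cos φ cos λ, y = cos φ sin λ, z = sin φ).
The central angle between the endpoints is δ = arccos(p₁·p₂) ≈ 0.454 rad (26.0°). The total great-circle distance is δ·R ≈ 0.454 × 6371 ≈ 2893 km, so the target fraction is f = 1000/2893 ≈ 0.346.
Interpolate at f ≈ 0.346 with slerp weights a = sin((1−f)δ)/sin δ ≈ 0.667, b = sin(fδ)/sin δ ≈ 0.356.
p = a·p₁ + b·p₂ ≈ (0.659, 0.254, 0.708); φ = arcsin(p_z) ≈ 45.05°, λ = atan2(p_y, p_x) ≈ 21.07°.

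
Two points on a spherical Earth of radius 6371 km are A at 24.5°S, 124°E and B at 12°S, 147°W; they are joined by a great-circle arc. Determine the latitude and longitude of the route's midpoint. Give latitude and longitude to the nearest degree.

≈ 25°S, 171°E

Convert each endpoint to a unit vector on the sphere (x = cos φ cos λ, y = cos φ sin λ, z = sin φ).
The central angle between the endpoints is δ = arccos(p₁·p₂) ≈ 1.469 rad (84.2°).
Interpolate at f = 1/2 with slerp weights a = sin((1−f)δ)/sin δ ≈ 0.674, b = sin(fδ)/sin δ ≈ 0.674.
p = a·p₁ + b·p₂ ≈ (-0.895, 0.149, -0.419); φ = arcsin(p_z) ≈ -24.80°, λ = atan2(p_y, p_x) ≈ 170.53°.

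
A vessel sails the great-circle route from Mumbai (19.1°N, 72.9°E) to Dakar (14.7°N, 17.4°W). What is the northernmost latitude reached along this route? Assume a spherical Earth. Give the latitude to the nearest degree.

The great circle lies in the plane with unit normal n̂ = (p₁ × p₂)/|p₁ × p₂|.
Here n̂_z ≈ -0.917; the vertex latitude is φ_max = arccos|n̂_z| ≈ 23.5°.
Check via Clairaut: cos φ_max = |cos φ₁| · sin C = cos(19.1°)·sin(76.0°) ≈ 0.917, again giving ≈ 23.5°.

≈ 24°N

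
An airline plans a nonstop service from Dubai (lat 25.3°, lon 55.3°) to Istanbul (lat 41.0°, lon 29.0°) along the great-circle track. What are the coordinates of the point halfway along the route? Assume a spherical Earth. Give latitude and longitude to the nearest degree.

≈ lat 34°, lon 43°

Convert each endpoint to a unit vector on the sphere (x = cos φ cos λ, y = cos φ sin λ, z = sin φ).
The central angle between the endpoints is δ = arccos(p₁·p₂) ≈ 0.469 rad (26.9°).
Interpolate at f = 1/2 with slerp weights a = sin((1−f)δ)/sin δ ≈ 0.514, b = sin(fδ)/sin δ ≈ 0.514.
p = a·p₁ + b·p₂ ≈ (0.604, 0.570, 0.557); φ = arcsin(p_z) ≈ 33.84°, λ = atan2(p_y, p_x) ≈ 43.36°.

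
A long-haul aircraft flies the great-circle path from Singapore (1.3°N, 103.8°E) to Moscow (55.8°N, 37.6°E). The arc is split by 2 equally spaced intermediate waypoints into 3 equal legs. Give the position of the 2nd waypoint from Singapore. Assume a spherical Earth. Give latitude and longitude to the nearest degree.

Convert each endpoint to a unit vector on the sphere (x = cos φ cos λ, y = cos φ sin λ, z = sin φ).
The central angle between the endpoints is δ = arccos(p₁·p₂) ≈ 1.323 rad (75.8°).
Interpolate at f = 2/3 with slerp weights a = sin((1−f)δ)/sin δ ≈ 0.440, b = sin(fδ)/sin δ ≈ 0.796.
p = a·p₁ + b·p₂ ≈ (0.250, 0.701, 0.669); φ = arcsin(p_z) ≈ 41.96°, λ = atan2(p_y, p_x) ≈ 70.39°.

≈ 42°N, 70°E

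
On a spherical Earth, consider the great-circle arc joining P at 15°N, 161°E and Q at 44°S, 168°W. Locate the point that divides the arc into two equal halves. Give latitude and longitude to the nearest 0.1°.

≈ 15.0°S, 174.2°E

Write both endpoints as unit vectors p₁, p₂ with components (cos φ cos λ, cos φ sin λ, sin φ).
The central angle between the endpoints is δ = arccos(p₁·p₂) ≈ 1.142 rad (65.4°).
Interpolate at f = 1/2 with slerp weights a = sin((1−f)δ)/sin δ ≈ 0.594, b = sin(fδ)/sin δ ≈ 0.594.
p = a·p₁ + b·p₂ ≈ (-0.961, 0.098, -0.259); φ = arcsin(p_z) ≈ -15.01°, λ = atan2(p_y, p_x) ≈ 174.18°.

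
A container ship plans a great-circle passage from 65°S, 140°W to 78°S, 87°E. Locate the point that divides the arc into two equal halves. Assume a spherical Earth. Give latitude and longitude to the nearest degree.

Write both endpoints as unit vectors p₁, p₂ with components (cos φ cos λ, cos φ sin λ, sin φ).
The central angle between the endpoints is δ = arccos(p₁·p₂) ≈ 0.598 rad (34.3°).
Interpolate at f = 1/2 with slerp weights a = sin((1−f)δ)/sin δ ≈ 0.523, b = sin(fδ)/sin δ ≈ 0.523.
p = a·p₁ + b·p₂ ≈ (-0.164, -0.033, -0.986); φ = arcsin(p_z) ≈ -80.38°, λ = atan2(p_y, p_x) ≈ -168.43°.

≈ 80°S, 168°W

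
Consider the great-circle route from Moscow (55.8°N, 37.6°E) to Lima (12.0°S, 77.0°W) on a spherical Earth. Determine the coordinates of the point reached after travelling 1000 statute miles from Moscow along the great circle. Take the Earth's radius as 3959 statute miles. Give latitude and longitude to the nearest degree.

Convert each endpoint to a unit vector on the sphere (x = cos φ cos λ, y = cos φ sin λ, z = sin φ).
The central angle between the endpoints is δ = arccos(p₁·p₂) ≈ 1.983 rad (113.6°). The total great-circle distance is δ·R ≈ 1.983 × 3959 ≈ 7852 mi, so the target fraction is f = 1000/7852 ≈ 0.127.
Interpolate at f ≈ 0.127 with slerp weights a = sin((1−f)δ)/sin δ ≈ 1.078, b = sin(fδ)/sin δ ≈ 0.273.
p = a·p₁ + b·p₂ ≈ (0.540, 0.110, 0.835); φ = arcsin(p_z) ≈ 56.57°, λ = atan2(p_y, p_x) ≈ 11.47°.

≈ 57°N, 11°E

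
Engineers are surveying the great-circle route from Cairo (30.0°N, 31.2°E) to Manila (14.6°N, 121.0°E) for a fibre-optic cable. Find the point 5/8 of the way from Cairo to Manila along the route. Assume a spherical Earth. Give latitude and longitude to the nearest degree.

From cos δ = sin φ₁ sin φ₂ + cos φ₁ cos φ₂ cos Δλ, the central angle is δ ≈ 1.441 rad (82.6°).
Interpolate at f = 5/8 with slerp weights a = sin((1−f)δ)/sin δ ≈ 0.519, b = sin(fδ)/sin δ ≈ 0.791.
p = a·p₁ + b·p₂ ≈ (-0.010, 0.889, 0.459); φ = arcsin(p_z) ≈ 27.31°, λ = atan2(p_y, p_x) ≈ 90.62°.

≈ 27°N, 91°E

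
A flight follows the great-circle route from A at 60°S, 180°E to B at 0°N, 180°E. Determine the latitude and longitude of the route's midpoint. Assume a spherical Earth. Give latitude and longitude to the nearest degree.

≈ 30°S, 180°E

Write both endpoints as unit vectors p₁, p₂ with components (cos φ cos λ, cos φ sin λ, sin φ).
The central angle between the endpoints is δ = arccos(p₁·p₂) ≈ 1.047 rad (60.0°).
Interpolate at f = 1/2 with slerp weights a = sin((1−f)δ)/sin δ ≈ 0.577, b = sin(fδ)/sin δ ≈ 0.577.
p = a·p₁ + b·p₂ ≈ (-0.866, 0.000, -0.500); φ = arcsin(p_z) ≈ -30.00°, λ = atan2(p_y, p_x) ≈ 180.00°.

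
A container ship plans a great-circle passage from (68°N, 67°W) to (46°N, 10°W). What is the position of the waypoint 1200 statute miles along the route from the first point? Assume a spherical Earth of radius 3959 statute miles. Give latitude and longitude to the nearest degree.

Write both endpoints as unit vectors p₁, p₂ with components (cos φ cos λ, cos φ sin λ, sin φ).
The central angle between the endpoints is δ = arccos(p₁·p₂) ≈ 0.629 rad (36.0°). The total great-circle distance is δ·R ≈ 0.629 × 3959 ≈ 2490 mi, so the target fraction is f = 1200/2490 ≈ 0.482.
Interpolate at f ≈ 0.482 with slerp weights a = sin((1−f)δ)/sin δ ≈ 0.544, b = sin(fδ)/sin δ ≈ 0.507.
p = a·p₁ + b·p₂ ≈ (0.427, -0.249, 0.869); φ = arcsin(p_z) ≈ 60.40°, λ = atan2(p_y, p_x) ≈ -30.24°.

≈ (60°N, 30°W)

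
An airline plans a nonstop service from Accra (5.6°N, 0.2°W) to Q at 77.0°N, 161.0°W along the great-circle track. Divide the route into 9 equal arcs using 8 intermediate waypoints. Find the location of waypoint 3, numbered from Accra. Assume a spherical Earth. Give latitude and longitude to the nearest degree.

≈ 38°N, 3°W

Write both endpoints as unit vectors p₁, p₂ with components (cos φ cos λ, cos φ sin λ, sin φ).
The central angle between the endpoints is δ = arccos(p₁·p₂) ≈ 1.687 rad (96.7°).
Interpolate at f = 3/9 with slerp weights a = sin((1−f)δ)/sin δ ≈ 0.908, b = sin(fδ)/sin δ ≈ 0.537.
p = a·p₁ + b·p₂ ≈ (0.790, -0.042, 0.612); φ = arcsin(p_z) ≈ 37.72°, λ = atan2(p_y, p_x) ≈ -3.08°.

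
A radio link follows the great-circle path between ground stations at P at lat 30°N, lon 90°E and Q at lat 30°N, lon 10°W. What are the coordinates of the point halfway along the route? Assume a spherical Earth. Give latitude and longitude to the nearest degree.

≈ lat 42°N, lon 40°E

Write both endpoints as unit vectors p₁, p₂ with components (cos φ cos λ, cos φ sin λ, sin φ).
The central angle between the endpoints is δ = arccos(p₁·p₂) ≈ 1.451 rad (83.1°).
Interpolate at f = 1/2 with slerp weights a = sin((1−f)δ)/sin δ ≈ 0.668, b = sin(fδ)/sin δ ≈ 0.668.
p = a·p₁ + b·p₂ ≈ (0.570, 0.478, 0.668); φ = arcsin(p_z) ≈ 41.93°, λ = atan2(p_y, p_x) ≈ 40.00°.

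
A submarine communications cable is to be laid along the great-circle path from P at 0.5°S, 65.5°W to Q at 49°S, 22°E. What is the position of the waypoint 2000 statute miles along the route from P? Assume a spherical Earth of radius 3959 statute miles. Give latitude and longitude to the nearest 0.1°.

≈ 21.9°S, 45.5°W

Write both endpoints as unit vectors p₁, p₂ with components (cos φ cos λ, cos φ sin λ, sin φ).
The central angle between the endpoints is δ = arccos(p₁·p₂) ≈ 1.536 rad (88.0°). The total great-circle distance is δ·R ≈ 1.536 × 3959 ≈ 6079 mi, so the target fraction is f = 2000/6079 ≈ 0.329.
Interpolate at f ≈ 0.329 with slerp weights a = sin((1−f)δ)/sin δ ≈ 0.858, b = sin(fδ)/sin δ ≈ 0.484.
p = a·p₁ + b·p₂ ≈ (0.650, -0.662, -0.373); φ = arcsin(p_z) ≈ -21.90°, λ = atan2(p_y, p_x) ≈ -45.50°.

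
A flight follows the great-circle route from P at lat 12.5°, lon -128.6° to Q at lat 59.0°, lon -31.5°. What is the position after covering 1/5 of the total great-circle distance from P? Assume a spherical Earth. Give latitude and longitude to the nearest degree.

Convert each endpoint to a unit vector on the sphere (x = cos φ cos λ, y = cos φ sin λ, z = sin φ).
The central angle between the endpoints is δ = arccos(p₁·p₂) ≈ 1.447 rad (82.9°).
Interpolate at f = 1/5 with slerp weights a = sin((1−f)δ)/sin δ ≈ 0.923, b = sin(fδ)/sin δ ≈ 0.288.
p = a·p₁ + b·p₂ ≈ (-0.436, -0.782, 0.446); φ = arcsin(p_z) ≈ 26.50°, λ = atan2(p_y, p_x) ≈ -119.15°.

≈ lat 27°, lon -119°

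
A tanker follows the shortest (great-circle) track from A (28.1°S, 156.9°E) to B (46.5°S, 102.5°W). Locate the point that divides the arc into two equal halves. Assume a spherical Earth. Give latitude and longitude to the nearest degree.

≈ (50°S, 161°W)

Convert each endpoint to a unit vector on the sphere (x = cos φ cos λ, y = cos φ sin λ, z = sin φ).
The central angle between the endpoints is δ = arccos(p₁·p₂) ≈ 1.339 rad (76.7°).
Interpolate at f = 1/2 with slerp weights a = sin((1−f)δ)/sin δ ≈ 0.638, b = sin(fδ)/sin δ ≈ 0.638.
p = a·p₁ + b·p₂ ≈ (-0.612, -0.208, -0.763); φ = arcsin(p_z) ≈ -49.71°, λ = atan2(p_y, p_x) ≈ -161.25°.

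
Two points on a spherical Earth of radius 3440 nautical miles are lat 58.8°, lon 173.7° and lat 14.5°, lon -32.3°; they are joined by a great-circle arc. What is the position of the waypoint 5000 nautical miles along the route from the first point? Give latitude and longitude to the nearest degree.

Write both endpoints as unit vectors p₁, p₂ with components (cos φ cos λ, cos φ sin λ, sin φ).
The central angle between the endpoints is δ = arccos(p₁·p₂) ≈ 1.810 rad (103.7°). The total great-circle distance is δ·R ≈ 1.810 × 3440 ≈ 6225 nmi, so the target fraction is f = 5000/6225 ≈ 0.803.
Interpolate at f ≈ 0.803 with slerp weights a = sin((1−f)δ)/sin δ ≈ 0.359, b = sin(fδ)/sin δ ≈ 1.022.
p = a·p₁ + b·p₂ ≈ (0.652, -0.508, 0.563); φ = arcsin(p_z) ≈ 34.26°, λ = atan2(p_y, p_x) ≈ -37.96°.

≈ lat 34°, lon -38°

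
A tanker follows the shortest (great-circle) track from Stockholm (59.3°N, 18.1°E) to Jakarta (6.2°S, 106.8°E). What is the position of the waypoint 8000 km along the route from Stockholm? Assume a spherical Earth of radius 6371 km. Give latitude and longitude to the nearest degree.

The haversine formula gives a central angle δ ≈ 1.652 rad (94.7°) between the endpoints. The total great-circle distance is δ·R ≈ 1.652 × 6371 ≈ 10526 km, so the target fraction is f = 8000/10526 ≈ 0.760.
Interpolate at f ≈ 0.760 with slerp weights a = sin((1−f)δ)/sin δ ≈ 0.388, b = sin(fδ)/sin δ ≈ 0.954.
p = a·p₁ + b·p₂ ≈ (-0.086, 0.969, 0.230); φ = arcsin(p_z) ≈ 13.31°, λ = atan2(p_y, p_x) ≈ 95.07°.

≈ (13°N, 95°E)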